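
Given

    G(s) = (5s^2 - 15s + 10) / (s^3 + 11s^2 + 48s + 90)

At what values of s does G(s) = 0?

Set the numerator to zero: 5s^2 - 15s + 10 = 0, i.e. 5·(s^2 - 3s + 2) = 0.
Factoring: (s - 1)(s - 2) = 0.

s = 1, 2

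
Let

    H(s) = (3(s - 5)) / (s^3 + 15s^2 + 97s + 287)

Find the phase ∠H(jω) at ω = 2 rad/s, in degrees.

At s = j2: numerator = -15 + j6, denominator = 227 + j186.
∠H = ∠num − ∠den = 158.20° − (39.331°) = 118.9°.

∠H(j2) ≈ 118.9°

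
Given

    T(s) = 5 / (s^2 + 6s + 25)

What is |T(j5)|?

Substitute s = j5: numerator = 5, denominator = j30.
|T(j5)| = |5| / |j30| = 5 / 30 ≈ 0.1667.

|T(j5)| ≈ 0.1667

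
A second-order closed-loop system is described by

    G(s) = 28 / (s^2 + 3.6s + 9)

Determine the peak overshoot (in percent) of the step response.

%OS ≈ 9.48%

Comparing s^2 + 3.6s + 9 to s^2 + 2ζωₙs + ωₙ²: ωₙ = 3 rad/s and ζ = 3.6/(2·3) = 0.6.
%OS = 100·exp(−πζ/√(1−ζ²)) = 100·exp(−π·0.6/√(1−0.6²)) ≈ 9.48%.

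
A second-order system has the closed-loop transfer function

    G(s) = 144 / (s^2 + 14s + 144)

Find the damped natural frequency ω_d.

Comparing s^2 + 14s + 144 to s^2 + 2ζωₙs + ωₙ²: ωₙ = 12 rad/s and ζ = 14/(2·12) ≈ 0.5833.
ζωₙ = 14/2 = 7, so ω_d = ωₙ√(1−ζ²) = √(ωₙ² − (ζωₙ)²) = √(144 − 7²) = √95 ≈ 9.747 rad/s.

ω_d ≈ 9.747 rad/s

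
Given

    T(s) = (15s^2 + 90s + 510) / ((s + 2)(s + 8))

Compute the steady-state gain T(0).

T(0) = 255/8 ≈ 31.88

Set s = 0: T(0) = (510) / (16) = 255/8.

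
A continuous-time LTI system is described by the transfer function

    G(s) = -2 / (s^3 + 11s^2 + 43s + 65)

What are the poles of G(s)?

The poles are the roots of the denominator s^3 + 11s^2 + 43s + 65 = 0.
Trying s = -5: the polynomial evaluates to 0, so (s + 5) is a factor.
Dividing out leaves s^2 + 6s + 13 = 0.
The quadratic formula then gives s = -3 ± 2j.

s = -3 + 2j, -3 - 2j, -5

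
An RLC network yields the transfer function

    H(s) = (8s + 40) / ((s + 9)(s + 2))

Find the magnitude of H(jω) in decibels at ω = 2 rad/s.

Substitute s = j2: numerator = 40 + j16, denominator = 14 + j22.
|H(j2)| = |40 + j16| / |14 + j22| = 43.081 / 26.077 ≈ 1.652.
In decibels: 20·log₁₀(1.652) ≈ 4.36 dB.

|H(j2)|_dB ≈ 4.36 dB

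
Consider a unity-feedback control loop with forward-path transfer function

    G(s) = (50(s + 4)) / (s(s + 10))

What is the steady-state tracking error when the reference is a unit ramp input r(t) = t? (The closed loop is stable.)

G(s) has one pole at the origin.
This is a Type 1 system. Kv = lim_{s→0} s·G(s) = 200/10 = 20.
e_ss = 1/Kv = 1/(20) = 1/20 ≈ 0.05000.

e_ss = 0.05000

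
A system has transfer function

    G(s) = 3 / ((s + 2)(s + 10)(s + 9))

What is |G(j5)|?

Substitute s = j5: numerator = 3, denominator = -345 + j515.
|G(j5)| = |3| / |-345 + j515| = 3 / 619.88 ≈ 0.004840.

|G(j5)| ≈ 0.004840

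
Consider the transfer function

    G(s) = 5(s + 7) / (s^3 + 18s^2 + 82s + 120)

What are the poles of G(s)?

s = -3 + j, -3 - j, -12

The poles are the roots of the denominator s^3 + 18s^2 + 82s + 120 = 0.
Trying s = -12: the polynomial evaluates to 0, so (s + 12) is a factor.
Dividing out leaves s^2 + 6s + 10 = 0.
The quadratic formula then gives s = -3 ± 1j.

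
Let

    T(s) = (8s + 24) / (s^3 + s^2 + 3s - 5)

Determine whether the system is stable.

unstable

The denominator s^3 + s^2 + 3s - 5 factors as (s^2 + 2s + 5)(s - 1), giving poles at s = -1 ± 2j, 1.
Since the pole(s) at s = 1 lie in the right half-plane, the system is unstable.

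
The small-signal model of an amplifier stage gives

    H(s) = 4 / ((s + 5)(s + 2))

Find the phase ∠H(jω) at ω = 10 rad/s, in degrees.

∠H(j10) ≈ -142.1°

At s = j10: numerator = 4, denominator = -90 + j70.
∠H = ∠num − ∠den = 0° − (142.13°) = -142.1°.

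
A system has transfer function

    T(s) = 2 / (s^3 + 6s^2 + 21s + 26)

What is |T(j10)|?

Substitute s = j10: numerator = 2, denominator = -574 - j790.
|T(j10)| = |2| / |-574 - j790| = 2 / 976.51 ≈ 0.002048.

|T(j10)| ≈ 0.002048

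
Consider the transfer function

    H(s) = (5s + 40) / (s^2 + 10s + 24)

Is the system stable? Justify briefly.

The denominator s^2 + 10s + 24 factors as (s + 6)(s + 4), giving poles at s = -6, -4.
Since all poles lie strictly in the left half-plane, the system is stable.

stable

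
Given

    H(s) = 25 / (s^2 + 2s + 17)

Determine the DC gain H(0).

H(0) = 25/17 ≈ 1.471

Set s = 0: H(0) = (25) / (17) = 25/17.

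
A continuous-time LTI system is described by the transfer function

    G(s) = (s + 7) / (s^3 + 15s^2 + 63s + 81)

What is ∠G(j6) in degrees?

∠G(j6) ≈ -120.0°

At s = j6: numerator = 7 + j6, denominator = -459 + j162.
∠G = ∠num − ∠den = 40.601° − (160.56°) = -120.0°.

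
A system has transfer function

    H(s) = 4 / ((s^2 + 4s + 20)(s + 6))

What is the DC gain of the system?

H(0) = 1/30 ≈ 0.03333

At s = 0 each factor (s + a) contributes a and each (s^2 + bs + c) contributes c.
H(0) = 4·1 / ((20) · (6)) = 4/120 = 1/30.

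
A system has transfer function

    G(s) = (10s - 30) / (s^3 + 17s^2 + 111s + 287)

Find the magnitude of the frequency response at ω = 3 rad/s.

Substitute s = j3: numerator = -30 + j30, denominator = 134 + j306.
|G(j3)| = |-30 + j30| / |134 + j306| = 42.426 / 334.05 ≈ 0.1270.

|G(j3)| ≈ 0.1270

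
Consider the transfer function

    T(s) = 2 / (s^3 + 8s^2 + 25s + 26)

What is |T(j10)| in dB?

|T(j10)|_dB ≈ -54.6 dB

Substitute s = j10: numerator = 2, denominator = -774 - j750.
|T(j10)| = |2| / |-774 - j750| = 2 / 1077.8 ≈ 0.001856.
In decibels: 20·log₁₀(0.001856) ≈ -54.6 dB.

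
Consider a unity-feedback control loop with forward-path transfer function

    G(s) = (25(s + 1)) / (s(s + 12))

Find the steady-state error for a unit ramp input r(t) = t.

e_ss = 0.4800

G(s) has one pole at the origin.
This is a Type 1 system. Kv = lim_{s→0} s·G(s) = 25/12.
e_ss = 1/Kv = 1/(25/12) = 12/25 ≈ 0.4800.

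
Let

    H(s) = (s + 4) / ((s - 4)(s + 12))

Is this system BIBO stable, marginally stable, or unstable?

unstable

The poles can be read from the denominator factors: s = 4, -12.
Since the pole(s) at s = 4 lie in the right half-plane, the system is unstable.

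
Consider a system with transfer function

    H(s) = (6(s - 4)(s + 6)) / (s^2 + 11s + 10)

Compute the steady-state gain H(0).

H(0) = -72/5 ≈ -14.40

Set s = 0: H(0) = (-144) / (10) = -72/5.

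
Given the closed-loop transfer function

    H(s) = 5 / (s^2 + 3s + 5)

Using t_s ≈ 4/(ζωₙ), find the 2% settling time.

t_s ≈ 2.667 s

Comparing s^2 + 3s + 5 to s^2 + 2ζωₙs + ωₙ²: ωₙ = √5 ≈ 2.236 rad/s and ζ = 3/(2·√5) ≈ 0.6708.
ζωₙ = 3/2 = 1.5, so t_s ≈ 4/(ζωₙ) = 4/1.5 ≈ 2.667 s.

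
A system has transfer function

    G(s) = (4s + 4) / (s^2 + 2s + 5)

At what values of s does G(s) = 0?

s = -1

Set the numerator to zero: 4s + 4 = 0, i.e. 4·(s + 1) = 0.
So s = -1.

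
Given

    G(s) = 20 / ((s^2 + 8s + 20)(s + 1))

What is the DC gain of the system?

G(0) = 1

Set s = 0: G(0) = (20) / (20) = 1.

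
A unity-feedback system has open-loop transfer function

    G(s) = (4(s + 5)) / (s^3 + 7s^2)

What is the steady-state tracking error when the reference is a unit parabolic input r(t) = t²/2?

G(s) has 2 poles at the origin.
This is a Type 2 system. Ka = lim_{s→0} s^2·G(s) = 20/7.
e_ss = 1/Ka = 1/(20/7) = 7/20 ≈ 0.3500.

e_ss = 0.3500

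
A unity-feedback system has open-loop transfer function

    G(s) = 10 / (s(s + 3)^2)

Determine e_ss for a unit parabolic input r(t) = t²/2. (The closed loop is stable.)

e_ss = ∞

G(s) has one pole at the origin.
This is a Type 1 system; Ka = lim_{s→0} s^2·G(s) = 0, so the steady-state error for a parabola input is infinite.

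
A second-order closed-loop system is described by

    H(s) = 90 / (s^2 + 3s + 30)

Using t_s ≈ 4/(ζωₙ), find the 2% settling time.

t_s ≈ 2.667 s

Comparing s^2 + 3s + 30 to s^2 + 2ζωₙs + ωₙ²: ωₙ = √30 ≈ 5.477 rad/s and ζ = 3/(2·√30) ≈ 0.2739.
ζωₙ = 3/2 = 1.5, so t_s ≈ 4/(ζωₙ) = 4/1.5 ≈ 2.667 s.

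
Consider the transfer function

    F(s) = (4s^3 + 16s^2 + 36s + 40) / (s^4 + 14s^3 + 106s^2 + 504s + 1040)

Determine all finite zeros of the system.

s = -1 + 2j, -1 - 2j, -2

Set the numerator to zero: 4s^3 + 16s^2 + 36s + 40 = 0, i.e. 4·(s^3 + 4s^2 + 9s + 10) = 0.
Factoring: (s^2 + 2s + 5)(s + 2) = 0.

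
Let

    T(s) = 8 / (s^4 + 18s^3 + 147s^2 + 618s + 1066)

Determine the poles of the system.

The poles are the roots of the denominator s^4 + 18s^3 + 147s^2 + 618s + 1066 = 0.
No real roots exist; factor into two real quadratics: (s^2 + 10s + 26)(s^2 + 8s + 41) = 0.
Each quadratic gives a conjugate pair via the quadratic formula.

s = -5 ± j, -4 ± 5j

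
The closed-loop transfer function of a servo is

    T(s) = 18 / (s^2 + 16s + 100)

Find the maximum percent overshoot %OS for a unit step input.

%OS ≈ 1.52%

Comparing s^2 + 16s + 100 to s^2 + 2ζωₙs + ωₙ²: ωₙ = 10 rad/s and ζ = 16/(2·10) = 0.8.
%OS = 100·exp(−πζ/√(1−ζ²)) = 100·exp(−π·0.8/√(1−0.8²)) ≈ 1.52%.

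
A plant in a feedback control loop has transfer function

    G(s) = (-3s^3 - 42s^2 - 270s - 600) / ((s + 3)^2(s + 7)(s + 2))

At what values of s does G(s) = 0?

s = -5 ± 5j, -4

Set the numerator to zero: -3s^3 - 42s^2 - 270s - 600 = 0, i.e. -3·(s^3 + 14s^2 + 90s + 200) = 0.
Factoring: (s^2 + 10s + 50)(s + 4) = 0.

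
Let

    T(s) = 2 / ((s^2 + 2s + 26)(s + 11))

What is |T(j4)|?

Substitute s = j4: numerator = 2, denominator = 78 + j128.
|T(j4)| = |2| / |78 + j128| = 2 / 149.89 ≈ 0.01334.

|T(j4)| ≈ 0.01334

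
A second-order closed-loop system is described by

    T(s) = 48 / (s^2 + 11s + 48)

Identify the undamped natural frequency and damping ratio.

Compare the denominator to the standard form s^2 + 2ζωₙs + ωₙ².
ωₙ² = 48, so ωₙ = √48 ≈ 6.928 rad/s.
2ζωₙ = 11, so ζ = 11/(2·√48) ≈ 0.7939.
With ζ = 0.7939 the response is underdamped.

ωₙ ≈ 6.928 rad/s, ζ ≈ 0.7939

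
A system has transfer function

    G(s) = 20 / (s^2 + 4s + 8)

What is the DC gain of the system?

Set s = 0: G(0) = (20) / (8) = 5/2.

G(0) = 5/2 ≈ 2.500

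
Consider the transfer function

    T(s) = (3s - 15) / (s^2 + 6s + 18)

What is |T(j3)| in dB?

Substitute s = j3: numerator = -15 + j9, denominator = 9 + j18.
|T(j3)| = |-15 + j9| / |9 + j18| = 17.493 / 20.125 ≈ 0.8692.
In decibels: 20·log₁₀(0.8692) ≈ -1.22 dB.

|T(j3)|_dB ≈ -1.22 dB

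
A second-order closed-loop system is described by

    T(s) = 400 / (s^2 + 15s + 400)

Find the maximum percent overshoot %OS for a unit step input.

Comparing s^2 + 15s + 400 to s^2 + 2ζωₙs + ωₙ²: ωₙ = 20 rad/s and ζ = 15/(2·20) = 0.375.
%OS = 100·exp(−πζ/√(1−ζ²)) = 100·exp(−π·0.375/√(1−0.375²)) ≈ 28.1%.

%OS ≈ 28.1%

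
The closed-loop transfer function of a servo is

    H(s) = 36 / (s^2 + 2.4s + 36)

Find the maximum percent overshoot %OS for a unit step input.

Comparing s^2 + 2.4s + 36 to s^2 + 2ζωₙs + ωₙ²: ωₙ = 6 rad/s and ζ = 2.4/(2·6) = 0.2.
%OS = 100·exp(−πζ/√(1−ζ²)) = 100·exp(−π·0.2/√(1−0.2²)) ≈ 52.7%.

%OS ≈ 52.7%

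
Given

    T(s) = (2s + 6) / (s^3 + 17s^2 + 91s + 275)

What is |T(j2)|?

|T(j2)| ≈ 0.02667

Substitute s = j2: numerator = 6 + j4, denominator = 207 + j174.
|T(j2)| = |6 + j4| / |207 + j174| = 7.2111 / 270.42 ≈ 0.02667.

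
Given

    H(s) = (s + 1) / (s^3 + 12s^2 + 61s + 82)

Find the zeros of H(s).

s = -1

Set the numerator to zero: s + 1 = 0.
So s = -1.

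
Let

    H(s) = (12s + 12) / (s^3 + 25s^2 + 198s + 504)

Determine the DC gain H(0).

Set s = 0: H(0) = (12) / (504) = 1/42.

H(0) = 1/42 ≈ 0.02381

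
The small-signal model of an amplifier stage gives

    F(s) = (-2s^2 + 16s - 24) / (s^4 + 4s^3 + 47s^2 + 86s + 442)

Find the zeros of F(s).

Set the numerator to zero: -2s^2 + 16s - 24 = 0, i.e. -2·(s^2 - 8s + 12) = 0.
Factoring: (s - 2)(s - 6) = 0.

s = 2, 6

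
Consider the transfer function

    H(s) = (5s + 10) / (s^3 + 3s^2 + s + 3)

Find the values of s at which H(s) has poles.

The poles are the roots of the denominator s^3 + 3s^2 + s + 3 = 0.
Trying s = -3: the polynomial evaluates to 0, so (s + 3) is a factor.
Dividing out leaves s^2 + 1 = 0.
The quadratic formula then gives s = 0 ± 1j.

s = j, -j, -3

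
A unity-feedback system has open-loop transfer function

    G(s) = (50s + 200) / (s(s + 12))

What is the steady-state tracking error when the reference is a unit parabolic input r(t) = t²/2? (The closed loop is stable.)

G(s) has one pole at the origin.
This is a Type 1 system; Ka = lim_{s→0} s^2·G(s) = 0, so the steady-state error for a parabola input is infinite.

e_ss = ∞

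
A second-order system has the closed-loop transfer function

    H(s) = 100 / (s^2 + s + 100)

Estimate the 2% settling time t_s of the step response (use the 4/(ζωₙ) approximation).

Comparing s^2 + s + 100 to s^2 + 2ζωₙs + ωₙ²: ωₙ = 10 rad/s and ζ = 1/(2·10) = 0.05.
ζωₙ = 1/2 = 0.5, so t_s ≈ 4/(ζωₙ) = 4/0.5 = 8 s.

t_s ≈ 8 s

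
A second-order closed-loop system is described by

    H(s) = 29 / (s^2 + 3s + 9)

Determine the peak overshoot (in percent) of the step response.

Comparing s^2 + 3s + 9 to s^2 + 2ζωₙs + ωₙ²: ωₙ = 3 rad/s and ζ = 3/(2·3) = 0.5.
%OS = 100·exp(−πζ/√(1−ζ²)) = 100·exp(−π·0.5/√(1−0.5²)) ≈ 16.3%.

%OS ≈ 16.3%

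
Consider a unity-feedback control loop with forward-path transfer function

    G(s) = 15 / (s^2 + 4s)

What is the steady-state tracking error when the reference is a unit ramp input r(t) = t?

G(s) has one pole at the origin.
This is a Type 1 system. Kv = lim_{s→0} s·G(s) = 15/4.
e_ss = 1/Kv = 1/(15/4) = 4/15 ≈ 0.2667.

e_ss = 0.2667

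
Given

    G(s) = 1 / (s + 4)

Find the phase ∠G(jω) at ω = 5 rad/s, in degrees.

∠G(j5) ≈ -51.34°

At s = j5: numerator = 1, denominator = 4 + j5.
∠G = ∠num − ∠den = 0° − (51.340°) = -51.34°.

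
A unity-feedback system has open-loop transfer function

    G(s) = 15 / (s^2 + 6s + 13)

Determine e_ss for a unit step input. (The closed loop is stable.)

G(s) has no poles at the origin.
This is a Type 0 system. Kp = lim_{s→0} G(s) = 15/13.
e_ss = 1/(1 + Kp) = 1/(1 + 15/13) = 13/28 ≈ 0.4643.

e_ss = 0.4643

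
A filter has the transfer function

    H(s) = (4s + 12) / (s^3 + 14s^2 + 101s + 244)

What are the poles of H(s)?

s = -4, -5 ± 6j

The poles are the roots of the denominator s^3 + 14s^2 + 101s + 244 = 0.
Trying s = -4: the polynomial evaluates to 0, so (s + 4) is a factor.
Dividing out leaves s^2 + 10s + 61 = 0.
The quadratic formula then gives s = -5 ± 6j.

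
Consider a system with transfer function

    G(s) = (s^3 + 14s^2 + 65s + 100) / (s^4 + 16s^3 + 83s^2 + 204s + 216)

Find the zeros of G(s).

Set the numerator to zero: s^3 + 14s^2 + 65s + 100 = 0.
Factoring: (s + 5)^2(s + 4) = 0.

s = -5, -4, -5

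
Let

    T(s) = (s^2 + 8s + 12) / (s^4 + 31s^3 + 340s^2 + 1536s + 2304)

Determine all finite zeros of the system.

Set the numerator to zero: s^2 + 8s + 12 = 0.
Factoring: (s + 6)(s + 2) = 0.

s = -6, -2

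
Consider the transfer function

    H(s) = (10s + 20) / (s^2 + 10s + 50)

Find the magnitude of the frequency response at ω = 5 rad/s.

Substitute s = j5: numerator = 20 + j50, denominator = 25 + j50.
|H(j5)| = |20 + j50| / |25 + j50| = 53.852 / 55.902 ≈ 0.9633.

|H(j5)| ≈ 0.9633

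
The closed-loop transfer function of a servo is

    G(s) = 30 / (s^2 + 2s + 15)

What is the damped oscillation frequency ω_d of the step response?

ω_d ≈ 3.742 rad/s

Comparing s^2 + 2s + 15 to s^2 + 2ζωₙs + ωₙ²: ωₙ = √15 ≈ 3.873 rad/s and ζ = 2/(2·√15) ≈ 0.2582.
ζωₙ = 2/2 = 1, so ω_d = ωₙ√(1−ζ²) = √(ωₙ² − (ζωₙ)²) = √(15 − 1²) = √14 ≈ 3.742 rad/s.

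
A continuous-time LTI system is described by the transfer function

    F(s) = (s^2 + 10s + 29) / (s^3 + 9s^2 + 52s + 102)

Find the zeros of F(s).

s = -5 ± 2j

Set the numerator to zero: s^2 + 10s + 29 = 0.
Factoring: (s^2 + 10s + 29) = 0.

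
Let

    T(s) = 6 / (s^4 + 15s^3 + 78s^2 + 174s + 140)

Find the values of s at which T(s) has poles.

s = -3 ± j, -7, -2

The poles are the roots of the denominator s^4 + 15s^3 + 78s^2 + 174s + 140 = 0.
Trying s = -7: the polynomial evaluates to 0, so (s + 7) is a factor.
Dividing out leaves s^3 + 8s^2 + 22s + 20 = 0.
This factors further as (s^2 + 6s + 10)(s + 2) = 0.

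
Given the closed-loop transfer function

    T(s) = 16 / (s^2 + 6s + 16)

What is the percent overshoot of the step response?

Comparing s^2 + 6s + 16 to s^2 + 2ζωₙs + ωₙ²: ωₙ = 4 rad/s and ζ = 6/(2·4) = 0.75.
%OS = 100·exp(−πζ/√(1−ζ²)) = 100·exp(−π·0.75/√(1−0.75²)) ≈ 2.84%.

%OS ≈ 2.84%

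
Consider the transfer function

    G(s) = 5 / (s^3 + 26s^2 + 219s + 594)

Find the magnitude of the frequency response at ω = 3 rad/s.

|G(j3)| ≈ 0.006891

Substitute s = j3: numerator = 5, denominator = 360 + j630.
|G(j3)| = |5| / |360 + j630| = 5 / 725.60 ≈ 0.006891.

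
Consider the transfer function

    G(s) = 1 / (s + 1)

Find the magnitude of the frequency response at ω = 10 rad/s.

|G(j10)| ≈ 0.09950

Substitute s = j10: numerator = 1, denominator = 1 + j10.
|G(j10)| = |1| / |1 + j10| = 1 / 10.050 ≈ 0.09950.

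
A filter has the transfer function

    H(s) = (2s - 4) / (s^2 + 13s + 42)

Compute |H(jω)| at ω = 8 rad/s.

Substitute s = j8: numerator = -4 + j16, denominator = -22 + j104.
|H(j8)| = |-4 + j16| / |-22 + j104| = 16.492 / 106.30 ≈ 0.1551.

|H(j8)| ≈ 0.1551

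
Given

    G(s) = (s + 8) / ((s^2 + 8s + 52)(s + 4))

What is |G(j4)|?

Substitute s = j4: numerator = 8 + j4, denominator = 16 + j272.
|G(j4)| = |8 + j4| / |16 + j272| = 8.9443 / 272.47 ≈ 0.03283.

|G(j4)| ≈ 0.03283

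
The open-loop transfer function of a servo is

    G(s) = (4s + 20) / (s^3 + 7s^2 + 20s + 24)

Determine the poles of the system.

s = -2 ± 2j, -3

The poles are the roots of the denominator s^3 + 7s^2 + 20s + 24 = 0.
Trying s = -3: the polynomial evaluates to 0, so (s + 3) is a factor.
Dividing out leaves s^2 + 4s + 8 = 0.
The quadratic formula then gives s = -2 ± 2j.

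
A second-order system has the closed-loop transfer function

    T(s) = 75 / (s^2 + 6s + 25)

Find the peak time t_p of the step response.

Comparing s^2 + 6s + 25 to s^2 + 2ζωₙs + ωₙ²: ωₙ = 5 rad/s and ζ = 6/(2·5) = 0.6.
ζωₙ = 6/2 = 3, so ω_d = ωₙ√(1−ζ²) = √(ωₙ² − (ζωₙ)²) = √(25 − 3²) = √16 = 4 rad/s.
t_p = π/ω_d = π/4 ≈ 0.7854 s.

t_p ≈ 0.7854 s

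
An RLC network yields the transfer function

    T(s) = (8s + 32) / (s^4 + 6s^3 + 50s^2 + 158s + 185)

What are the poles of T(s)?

s = -1 + 6j, -1 - 6j, -2 + j, -2 - j

The poles are the roots of the denominator s^4 + 6s^3 + 50s^2 + 158s + 185 = 0.
No real roots exist; factor into two real quadratics: (s^2 + 2s + 37)(s^2 + 4s + 5) = 0.
Each quadratic gives a conjugate pair via the quadratic formula.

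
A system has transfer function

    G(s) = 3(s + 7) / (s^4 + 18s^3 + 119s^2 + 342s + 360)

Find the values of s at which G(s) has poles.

The poles are the roots of the denominator s^4 + 18s^3 + 119s^2 + 342s + 360 = 0.
Trying s = -3: the polynomial evaluates to 0, so (s + 3) is a factor.
Dividing out leaves s^3 + 15s^2 + 74s + 120 = 0.
This factors further as (s + 5)(s + 4)(s + 6) = 0.

s = -3, -5, -4, -6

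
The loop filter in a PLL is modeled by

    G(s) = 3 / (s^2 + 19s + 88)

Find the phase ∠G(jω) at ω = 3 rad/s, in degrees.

At s = j3: numerator = 3, denominator = 79 + j57.
∠G = ∠num − ∠den = 0° − (35.811°) = -35.81°.

∠G(j3) ≈ -35.81°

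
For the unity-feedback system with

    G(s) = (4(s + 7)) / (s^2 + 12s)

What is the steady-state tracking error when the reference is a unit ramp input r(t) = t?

G(s) has one pole at the origin.
This is a Type 1 system. Kv = lim_{s→0} s·G(s) = 28/12 = 7/3.
e_ss = 1/Kv = 1/(7/3) = 3/7 ≈ 0.4286.

e_ss = 0.4286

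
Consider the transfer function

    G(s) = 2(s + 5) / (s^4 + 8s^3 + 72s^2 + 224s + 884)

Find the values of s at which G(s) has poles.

The poles are the roots of the denominator s^4 + 8s^3 + 72s^2 + 224s + 884 = 0.
No real roots exist; factor into two real quadratics: (s^2 + 6s + 34)(s^2 + 2s + 26) = 0.
Each quadratic gives a conjugate pair via the quadratic formula.

s = -3 ± 5j, -1 ± 5j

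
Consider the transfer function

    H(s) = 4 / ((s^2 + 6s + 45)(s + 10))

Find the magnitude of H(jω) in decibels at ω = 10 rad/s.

|H(j10)|_dB ≈ -49.2 dB

Substitute s = j10: numerator = 4, denominator = -1150 + j50.
|H(j10)| = |4| / |-1150 + j50| = 4 / 1151.1 ≈ 0.003475.
In decibels: 20·log₁₀(0.003475) ≈ -49.2 dB.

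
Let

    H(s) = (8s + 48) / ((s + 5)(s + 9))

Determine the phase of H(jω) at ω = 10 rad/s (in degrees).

∠H(j10) ≈ -52.41°

At s = j10: numerator = 48 + j80, denominator = -55 + j140.
∠H = ∠num − ∠den = 59.036° − (111.45°) = -52.41°.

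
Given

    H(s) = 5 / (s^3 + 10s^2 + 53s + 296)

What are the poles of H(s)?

s = -1 ± 6j, -8

The poles are the roots of the denominator s^3 + 10s^2 + 53s + 296 = 0.
Trying s = -8: the polynomial evaluates to 0, so (s + 8) is a factor.
Dividing out leaves s^2 + 2s + 37 = 0.
The quadratic formula then gives s = -1 ± 6j.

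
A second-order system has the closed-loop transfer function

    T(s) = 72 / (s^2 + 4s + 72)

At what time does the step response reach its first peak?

Comparing s^2 + 4s + 72 to s^2 + 2ζωₙs + ωₙ²: ωₙ = √72 ≈ 8.485 rad/s and ζ = 4/(2·√72) ≈ 0.2357.
ζωₙ = 4/2 = 2, so ω_d = ωₙ√(1−ζ²) = √(ωₙ² − (ζωₙ)²) = √(72 − 2²) = √68 ≈ 8.246 rad/s.
t_p = π/ω_d = π/8.246 ≈ 0.3810 s.

t_p ≈ 0.3810 s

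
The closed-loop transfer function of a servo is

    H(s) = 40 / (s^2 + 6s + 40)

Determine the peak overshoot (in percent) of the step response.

%OS ≈ 18.4%

Comparing s^2 + 6s + 40 to s^2 + 2ζωₙs + ωₙ²: ωₙ = √40 ≈ 6.325 rad/s and ζ = 6/(2·√40) ≈ 0.4743.
%OS = 100·exp(−πζ/√(1−ζ²)) = 100·exp(−π·0.4743/√(1−0.4743²)) ≈ 18.4%.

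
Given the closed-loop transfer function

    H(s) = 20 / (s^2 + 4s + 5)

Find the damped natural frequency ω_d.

ω_d = 1 rad/s

Comparing s^2 + 4s + 5 to s^2 + 2ζωₙs + ωₙ²: ωₙ = √5 ≈ 2.236 rad/s and ζ = 4/(2·√5) ≈ 0.8944.
ζωₙ = 4/2 = 2, so ω_d = ωₙ√(1−ζ²) = √(ωₙ² − (ζωₙ)²) = √(5 − 2²) = √1 = 1 rad/s.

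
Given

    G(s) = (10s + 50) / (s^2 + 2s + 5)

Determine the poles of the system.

The poles are the roots of the denominator s^2 + 2s + 5 = 0.
Using the quadratic formula: s = (-2 ± √(-16))/2 = -1 ± 2j.

s = -1 + 2j, -1 - 2j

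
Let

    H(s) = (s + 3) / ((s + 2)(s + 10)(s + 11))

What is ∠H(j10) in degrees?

At s = j10: numerator = 3 + j10, denominator = -2080 + j520.
∠H = ∠num − ∠den = 73.301° − (165.96°) = -92.66°.

∠H(j10) ≈ -92.66°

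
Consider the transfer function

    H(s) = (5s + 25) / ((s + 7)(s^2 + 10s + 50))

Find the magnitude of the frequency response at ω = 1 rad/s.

Substitute s = j1: numerator = 25 + j5, denominator = 333 + j119.
|H(j1)| = |25 + j5| / |333 + j119| = 25.495 / 353.62 ≈ 0.07210.

|H(j1)| ≈ 0.07210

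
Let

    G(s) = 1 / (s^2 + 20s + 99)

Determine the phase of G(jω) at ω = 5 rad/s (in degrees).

∠G(j5) ≈ -53.50°

At s = j5: numerator = 1, denominator = 74 + j100.
∠G = ∠num − ∠den = 0° − (53.499°) = -53.50°.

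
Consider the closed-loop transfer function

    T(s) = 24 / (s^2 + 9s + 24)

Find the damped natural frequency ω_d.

Comparing s^2 + 9s + 24 to s^2 + 2ζωₙs + ωₙ²: ωₙ = √24 ≈ 4.899 rad/s and ζ = 9/(2·√24) ≈ 0.9186.
ζωₙ = 9/2 = 4.5, so ω_d = ωₙ√(1−ζ²) = √(ωₙ² − (ζωₙ)²) = √(24 − 4.5²) = √3.75 ≈ 1.936 rad/s.

ω_d ≈ 1.936 rad/s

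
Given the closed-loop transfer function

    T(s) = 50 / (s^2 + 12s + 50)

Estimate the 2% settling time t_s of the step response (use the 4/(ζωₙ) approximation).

t_s ≈ 0.6667 s

Comparing s^2 + 12s + 50 to s^2 + 2ζωₙs + ωₙ²: ωₙ = √50 ≈ 7.071 rad/s and ζ = 12/(2·√50) ≈ 0.8485.
ζωₙ = 12/2 = 6, so t_s ≈ 4/(ζωₙ) = 4/6 ≈ 0.6667 s.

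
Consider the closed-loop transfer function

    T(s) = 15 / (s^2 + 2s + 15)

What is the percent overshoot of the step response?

Comparing s^2 + 2s + 15 to s^2 + 2ζωₙs + ωₙ²: ωₙ = √15 ≈ 3.873 rad/s and ζ = 2/(2·√15) ≈ 0.2582.
%OS = 100·exp(−πζ/√(1−ζ²)) = 100·exp(−π·0.2582/√(1−0.2582²)) ≈ 43.2%.

%OS ≈ 43.2%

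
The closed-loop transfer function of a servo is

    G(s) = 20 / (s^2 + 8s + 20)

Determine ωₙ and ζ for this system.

ωₙ ≈ 4.472 rad/s, ζ ≈ 0.8944

Compare the denominator to the standard form s^2 + 2ζωₙs + ωₙ².
ωₙ² = 20, so ωₙ = √20 ≈ 4.472 rad/s.
2ζωₙ = 8, so ζ = 8/(2·√20) ≈ 0.8944.
With ζ = 0.8944 the response is underdamped.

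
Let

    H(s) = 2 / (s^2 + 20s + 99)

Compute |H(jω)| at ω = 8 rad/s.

Substitute s = j8: numerator = 2, denominator = 35 + j160.
|H(j8)| = |2| / |35 + j160| = 2 / 163.78 ≈ 0.01221.

|H(j8)| ≈ 0.01221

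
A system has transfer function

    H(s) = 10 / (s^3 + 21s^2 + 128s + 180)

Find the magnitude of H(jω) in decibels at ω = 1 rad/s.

Substitute s = j1: numerator = 10, denominator = 159 + j127.
|H(j1)| = |10| / |159 + j127| = 10 / 203.49 ≈ 0.04914.
In decibels: 20·log₁₀(0.04914) ≈ -26.2 dB.

|H(j1)|_dB ≈ -26.2 dB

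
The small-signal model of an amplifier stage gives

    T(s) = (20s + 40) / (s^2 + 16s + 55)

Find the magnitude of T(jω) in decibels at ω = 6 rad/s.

Substitute s = j6: numerator = 40 + j120, denominator = 19 + j96.
|T(j6)| = |40 + j120| / |19 + j96| = 126.49 / 97.862 ≈ 1.293.
In decibels: 20·log₁₀(1.293) ≈ 2.23 dB.

|T(j6)|_dB ≈ 2.23 dB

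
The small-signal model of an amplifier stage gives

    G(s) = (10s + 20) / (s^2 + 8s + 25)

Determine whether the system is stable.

stable

The poles can be read from the denominator factors: s = -4 + 3j, -4 - 3j.
Since all poles lie strictly in the left half-plane, the system is stable.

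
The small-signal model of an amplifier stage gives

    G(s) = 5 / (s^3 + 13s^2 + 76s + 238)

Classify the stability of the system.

The denominator s^3 + 13s^2 + 76s + 238 factors as (s^2 + 6s + 34)(s + 7), giving poles at s = -3 + 5j, -3 - 5j, -7.
Since all poles lie strictly in the left half-plane, the system is stable.

stable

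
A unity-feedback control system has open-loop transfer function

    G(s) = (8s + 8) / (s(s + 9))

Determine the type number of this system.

Type 1

The denominator has 1 factor of s at the origin (free integrator), so this is a Type 1 system.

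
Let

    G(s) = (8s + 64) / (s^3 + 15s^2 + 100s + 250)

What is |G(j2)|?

|G(j2)| ≈ 0.2442

Substitute s = j2: numerator = 64 + j16, denominator = 190 + j192.
|G(j2)| = |64 + j16| / |190 + j192| = 65.970 / 270.12 ≈ 0.2442.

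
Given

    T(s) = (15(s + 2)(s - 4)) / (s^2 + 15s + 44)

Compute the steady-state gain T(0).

T(0) = -30/11 ≈ -2.727

Set s = 0: T(0) = (-120) / (44) = -30/11.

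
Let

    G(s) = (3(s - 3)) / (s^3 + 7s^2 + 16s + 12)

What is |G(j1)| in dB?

Substitute s = j1: numerator = -9 + j3, denominator = 5 + j15.
|G(j1)| = |-9 + j3| / |5 + j15| = 9.4868 / 15.811 = 0.6000.
In decibels: 20·log₁₀(0.6000) ≈ -4.44 dB.

|G(j1)|_dB ≈ -4.44 dB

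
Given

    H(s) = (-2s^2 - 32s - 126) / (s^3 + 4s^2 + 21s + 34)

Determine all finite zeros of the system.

Set the numerator to zero: -2s^2 - 32s - 126 = 0, i.e. -2·(s^2 + 16s + 63) = 0.
Factoring: (s + 7)(s + 9) = 0.

s = -7, -9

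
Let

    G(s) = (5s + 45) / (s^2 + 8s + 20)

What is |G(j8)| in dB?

|G(j8)|_dB ≈ -2.21 dB

Substitute s = j8: numerator = 45 + j40, denominator = -44 + j64.
|G(j8)| = |45 + j40| / |-44 + j64| = 60.208 / 77.666 ≈ 0.7752.
In decibels: 20·log₁₀(0.7752) ≈ -2.21 dB.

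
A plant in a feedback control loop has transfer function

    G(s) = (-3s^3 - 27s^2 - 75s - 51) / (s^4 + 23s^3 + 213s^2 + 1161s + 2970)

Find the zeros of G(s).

Set the numerator to zero: -3s^3 - 27s^2 - 75s - 51 = 0, i.e. -3·(s^3 + 9s^2 + 25s + 17) = 0.
Factoring: (s^2 + 8s + 17)(s + 1) = 0.

s = -4 + j, -4 - j, -1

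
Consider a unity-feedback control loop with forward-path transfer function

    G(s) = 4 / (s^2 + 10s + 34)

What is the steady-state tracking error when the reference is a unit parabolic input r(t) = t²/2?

G(s) has no poles at the origin.
This is a Type 0 system; Ka = lim_{s→0} s^2·G(s) = 0, so the steady-state error for a parabola input is infinite.

e_ss = ∞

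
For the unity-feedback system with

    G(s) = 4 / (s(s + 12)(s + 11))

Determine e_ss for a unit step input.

G(s) has one pole at the origin.
This is a Type 1 system; for a step input the steady-state error is zero.

e_ss = 0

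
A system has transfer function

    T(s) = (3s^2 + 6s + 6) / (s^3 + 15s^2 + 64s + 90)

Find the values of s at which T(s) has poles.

The poles are the roots of the denominator s^3 + 15s^2 + 64s + 90 = 0.
Trying s = -9: the polynomial evaluates to 0, so (s + 9) is a factor.
Dividing out leaves s^2 + 6s + 10 = 0.
The quadratic formula then gives s = -3 ± 1j.

s = -3 ± j, -9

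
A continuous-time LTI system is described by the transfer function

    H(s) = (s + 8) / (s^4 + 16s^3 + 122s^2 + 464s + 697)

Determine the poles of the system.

s = -4 ± j, -4 ± 5j

The poles are the roots of the denominator s^4 + 16s^3 + 122s^2 + 464s + 697 = 0.
No real roots exist; factor into two real quadratics: (s^2 + 8s + 17)(s^2 + 8s + 41) = 0.
Each quadratic gives a conjugate pair via the quadratic formula.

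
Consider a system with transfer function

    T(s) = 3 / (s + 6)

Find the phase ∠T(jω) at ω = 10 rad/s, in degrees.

∠T(j10) ≈ -59.04°

At s = j10: numerator = 3, denominator = 6 + j10.
∠T = ∠num − ∠den = 0° − (59.036°) = -59.04°.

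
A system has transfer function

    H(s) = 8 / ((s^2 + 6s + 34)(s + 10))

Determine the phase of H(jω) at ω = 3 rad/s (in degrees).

∠H(j3) ≈ -52.45°

At s = j3: numerator = 8, denominator = 196 + j255.
∠H = ∠num − ∠den = 0° − (52.453°) = -52.45°.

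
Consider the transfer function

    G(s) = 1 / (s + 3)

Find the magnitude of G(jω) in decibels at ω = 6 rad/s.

|G(j6)|_dB ≈ -16.5 dB

Substitute s = j6: numerator = 1, denominator = 3 + j6.
|G(j6)| = |1| / |3 + j6| = 1 / 6.7082 ≈ 0.1491.
In decibels: 20·log₁₀(0.1491) ≈ -16.5 dB.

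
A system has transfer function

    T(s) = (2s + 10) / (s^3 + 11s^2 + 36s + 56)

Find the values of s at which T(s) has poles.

The poles are the roots of the denominator s^3 + 11s^2 + 36s + 56 = 0.
Trying s = -7: the polynomial evaluates to 0, so (s + 7) is a factor.
Dividing out leaves s^2 + 4s + 8 = 0.
The quadratic formula then gives s = -2 ± 2j.

s = -2 ± 2j, -7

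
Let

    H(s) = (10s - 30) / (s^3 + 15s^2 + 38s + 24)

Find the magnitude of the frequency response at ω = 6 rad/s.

Substitute s = j6: numerator = -30 + j60, denominator = -516 + j12.
|H(j6)| = |-30 + j60| / |-516 + j12| = 67.082 / 516.14 ≈ 0.1300.

|H(j6)| ≈ 0.1300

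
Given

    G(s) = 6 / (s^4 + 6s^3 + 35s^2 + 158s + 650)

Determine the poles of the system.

The poles are the roots of the denominator s^4 + 6s^3 + 35s^2 + 158s + 650 = 0.
No real roots exist; factor into two real quadratics: (s^2 + 8s + 25)(s^2 - 2s + 26) = 0.
Each quadratic gives a conjugate pair via the quadratic formula.

s = -4 + 3j, -4 - 3j, 1 + 5j, 1 - 5j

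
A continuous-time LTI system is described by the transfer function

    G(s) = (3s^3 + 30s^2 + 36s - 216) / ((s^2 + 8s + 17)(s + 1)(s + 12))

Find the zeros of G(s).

s = 2, -6, -6

Set the numerator to zero: 3s^3 + 30s^2 + 36s - 216 = 0, i.e. 3·(s^3 + 10s^2 + 12s - 72) = 0.
Factoring: (s - 2)(s + 6)^2 = 0.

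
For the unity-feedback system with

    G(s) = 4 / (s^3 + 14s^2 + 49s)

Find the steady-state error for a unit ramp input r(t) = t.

e_ss = 12.25

G(s) has one pole at the origin.
This is a Type 1 system. Kv = lim_{s→0} s·G(s) = 4/49.
e_ss = 1/Kv = 1/(4/49) = 49/4 ≈ 12.25.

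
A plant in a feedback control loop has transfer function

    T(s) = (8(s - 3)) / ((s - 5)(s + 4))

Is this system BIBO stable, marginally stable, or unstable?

The poles can be read from the denominator factors: s = 5, -4.
Since the pole(s) at s = 5 lie in the right half-plane, the system is unstable.

unstable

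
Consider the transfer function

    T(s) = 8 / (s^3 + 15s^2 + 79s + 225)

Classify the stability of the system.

stable

The denominator s^3 + 15s^2 + 79s + 225 factors as (s^2 + 6s + 25)(s + 9), giving poles at s = -3 + 4j, -3 - 4j, -9.
Since all poles lie strictly in the left half-plane, the system is stable.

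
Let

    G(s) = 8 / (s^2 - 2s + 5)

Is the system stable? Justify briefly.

unstable

The poles can be read from the denominator factors: s = 1 ± 2j.
Since the pole(s) at s = 1 + 2j, 1 - 2j lie in the right half-plane, the system is unstable.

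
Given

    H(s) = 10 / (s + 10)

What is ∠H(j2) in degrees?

At s = j2: numerator = 10, denominator = 10 + j2.
∠H = ∠num − ∠den = 0° − (11.310°) = -11.31°.

∠H(j2) ≈ -11.31°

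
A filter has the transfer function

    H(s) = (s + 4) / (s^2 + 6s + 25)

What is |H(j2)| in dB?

|H(j2)|_dB ≈ -14.7 dB

Substitute s = j2: numerator = 4 + j2, denominator = 21 + j12.
|H(j2)| = |4 + j2| / |21 + j12| = 4.4721 / 24.187 ≈ 0.1849.
In decibels: 20·log₁₀(0.1849) ≈ -14.7 dB.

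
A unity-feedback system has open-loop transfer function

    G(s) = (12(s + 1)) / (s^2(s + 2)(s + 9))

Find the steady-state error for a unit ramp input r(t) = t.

G(s) has 2 poles at the origin.
This is a Type 2 system; for a ramp input the steady-state error is zero.

e_ss = 0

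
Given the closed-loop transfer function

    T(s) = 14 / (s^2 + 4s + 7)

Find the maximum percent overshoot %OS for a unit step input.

%OS ≈ 2.66%

Comparing s^2 + 4s + 7 to s^2 + 2ζωₙs + ωₙ²: ωₙ = √7 ≈ 2.646 rad/s and ζ = 4/(2·√7) ≈ 0.7559.
%OS = 100·exp(−πζ/√(1−ζ²)) = 100·exp(−π·0.7559/√(1−0.7559²)) ≈ 2.66%.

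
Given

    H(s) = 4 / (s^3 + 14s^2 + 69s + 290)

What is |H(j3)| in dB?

|H(j3)|_dB ≈ -35.7 dB

Substitute s = j3: numerator = 4, denominator = 164 + j180.
|H(j3)| = |4| / |164 + j180| = 4 / 243.51 ≈ 0.01643.
In decibels: 20·log₁₀(0.01643) ≈ -35.7 dB.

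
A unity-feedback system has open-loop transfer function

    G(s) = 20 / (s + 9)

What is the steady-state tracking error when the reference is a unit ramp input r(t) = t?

e_ss = ∞

G(s) has no poles at the origin.
This is a Type 0 system; Kv = lim_{s→0} s·G(s) = 0, so the steady-state error for a ramp input is infinite.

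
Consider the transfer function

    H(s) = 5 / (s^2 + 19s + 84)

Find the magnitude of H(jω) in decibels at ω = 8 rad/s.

Substitute s = j8: numerator = 5, denominator = 20 + j152.
|H(j8)| = |5| / |20 + j152| = 5 / 153.31 ≈ 0.03261.
In decibels: 20·log₁₀(0.03261) ≈ -29.7 dB.

|H(j8)|_dB ≈ -29.7 dB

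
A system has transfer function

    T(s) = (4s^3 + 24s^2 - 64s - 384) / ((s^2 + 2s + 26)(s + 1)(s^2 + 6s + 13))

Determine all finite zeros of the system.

s = -4, -6, 4

Set the numerator to zero: 4s^3 + 24s^2 - 64s - 384 = 0, i.e. 4·(s^3 + 6s^2 - 16s - 96) = 0.
Factoring: (s + 4)(s + 6)(s - 4) = 0.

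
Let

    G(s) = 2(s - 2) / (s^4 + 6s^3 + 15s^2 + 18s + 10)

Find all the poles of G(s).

The poles are the roots of the denominator s^4 + 6s^3 + 15s^2 + 18s + 10 = 0.
No real roots exist; factor into two real quadratics: (s^2 + 4s + 5)(s^2 + 2s + 2) = 0.
Each quadratic gives a conjugate pair via the quadratic formula.

s = -2 ± j, -1 ± j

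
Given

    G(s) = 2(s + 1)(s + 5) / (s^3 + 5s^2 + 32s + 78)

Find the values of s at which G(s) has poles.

The poles are the roots of the denominator s^3 + 5s^2 + 32s + 78 = 0.
Trying s = -3: the polynomial evaluates to 0, so (s + 3) is a factor.
Dividing out leaves s^2 + 2s + 26 = 0.
The quadratic formula then gives s = -1 ± 5j.

s = -1 ± 5j, -3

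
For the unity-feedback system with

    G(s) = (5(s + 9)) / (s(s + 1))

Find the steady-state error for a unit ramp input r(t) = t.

G(s) has one pole at the origin.
This is a Type 1 system. Kv = lim_{s→0} s·G(s) = 45/1.
e_ss = 1/Kv = 1/(45) = 1/45 ≈ 0.02222.

e_ss = 0.02222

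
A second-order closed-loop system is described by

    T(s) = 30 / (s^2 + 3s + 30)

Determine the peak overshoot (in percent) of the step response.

Comparing s^2 + 3s + 30 to s^2 + 2ζωₙs + ωₙ²: ωₙ = √30 ≈ 5.477 rad/s and ζ = 3/(2·√30) ≈ 0.2739.
%OS = 100·exp(−πζ/√(1−ζ²)) = 100·exp(−π·0.2739/√(1−0.2739²)) ≈ 40.9%.

%OS ≈ 40.9%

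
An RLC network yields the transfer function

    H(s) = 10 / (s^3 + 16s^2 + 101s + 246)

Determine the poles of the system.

s = -5 ± 4j, -6

The poles are the roots of the denominator s^3 + 16s^2 + 101s + 246 = 0.
Trying s = -6: the polynomial evaluates to 0, so (s + 6) is a factor.
Dividing out leaves s^2 + 10s + 41 = 0.
The quadratic formula then gives s = -5 ± 4j.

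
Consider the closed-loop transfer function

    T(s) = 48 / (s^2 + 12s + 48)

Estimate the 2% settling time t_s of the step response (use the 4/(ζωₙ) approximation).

t_s ≈ 0.6667 s

Comparing s^2 + 12s + 48 to s^2 + 2ζωₙs + ωₙ²: ωₙ = √48 ≈ 6.928 rad/s and ζ = 12/(2·√48) ≈ 0.8660.
ζωₙ = 12/2 = 6, so t_s ≈ 4/(ζωₙ) = 4/6 ≈ 0.6667 s.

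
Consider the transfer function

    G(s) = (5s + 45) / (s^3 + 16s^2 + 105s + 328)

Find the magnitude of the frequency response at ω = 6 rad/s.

Substitute s = j6: numerator = 45 + j30, denominator = -248 + j414.
|G(j6)| = |45 + j30| / |-248 + j414| = 54.083 / 482.60 ≈ 0.1121.

|G(j6)| ≈ 0.1121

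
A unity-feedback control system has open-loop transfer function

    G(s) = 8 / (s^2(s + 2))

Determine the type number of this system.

Type 2

The denominator has 2 factors of s at the origin (free integrators), so this is a Type 2 system.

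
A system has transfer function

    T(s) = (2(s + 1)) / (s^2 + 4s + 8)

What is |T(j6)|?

|T(j6)| ≈ 0.3299

Substitute s = j6: numerator = 2 + j12, denominator = -28 + j24.
|T(j6)| = |2 + j12| / |-28 + j24| = 12.166 / 36.878 ≈ 0.3299.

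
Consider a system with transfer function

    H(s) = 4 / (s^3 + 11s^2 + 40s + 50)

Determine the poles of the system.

The poles are the roots of the denominator s^3 + 11s^2 + 40s + 50 = 0.
Trying s = -5: the polynomial evaluates to 0, so (s + 5) is a factor.
Dividing out leaves s^2 + 6s + 10 = 0.
The quadratic formula then gives s = -3 ± 1j.

s = -3 + j, -3 - j, -5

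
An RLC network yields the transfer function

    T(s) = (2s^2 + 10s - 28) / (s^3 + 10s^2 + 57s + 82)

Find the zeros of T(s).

Set the numerator to zero: 2s^2 + 10s - 28 = 0, i.e. 2·(s^2 + 5s - 14) = 0.
Factoring: (s + 7)(s - 2) = 0.

s = -7, 2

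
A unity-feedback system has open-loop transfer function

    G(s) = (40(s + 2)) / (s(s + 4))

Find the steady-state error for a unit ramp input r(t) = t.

e_ss = 0.05000

G(s) has one pole at the origin.
This is a Type 1 system. Kv = lim_{s→0} s·G(s) = 80/4 = 20.
e_ss = 1/Kv = 1/(20) = 1/20 ≈ 0.05000.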